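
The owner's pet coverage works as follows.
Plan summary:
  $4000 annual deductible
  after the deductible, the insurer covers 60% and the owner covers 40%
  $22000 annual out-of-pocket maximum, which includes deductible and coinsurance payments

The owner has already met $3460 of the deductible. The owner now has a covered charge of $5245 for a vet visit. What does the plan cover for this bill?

$2823

$3460 of the $4000 deductible is already met, leaving $540.
After the $540 deductible portion, $5245 − $540 = $4705 is subject to coinsurance.
Coinsurance: $4705 × 40% = $1882.
So the owner owes $540 + $1882 = $2422 before any cap.
Year-to-date out-of-pocket becomes $3460 + $2422 = $5882, still under the $22000 maximum, so no cap applies.
The plan picks up $5245 − $2422 = $2823.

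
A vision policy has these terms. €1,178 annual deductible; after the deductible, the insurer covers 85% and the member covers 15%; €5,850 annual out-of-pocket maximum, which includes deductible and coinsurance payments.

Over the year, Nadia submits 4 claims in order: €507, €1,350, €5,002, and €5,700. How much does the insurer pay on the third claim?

€4,251.70

Bill 1, €507: entire amount goes to the deductible. Cost to member: €507. OOP to date €507. Plan pays €507 − €507 = €0.
Bill 2, €1,350: €671 to deductible, leaving €679; member's 15% is €101.85. Cost to member: €772.85. OOP to date €1,279.85. Insurer: €1,350 − €772.85 = €577.15.
Bill 3, €5,002: deductible already satisfied, so member's share is 15% × €5,002 = €750.30. Cost to member: €750.30. OOP to date €2,030.15. Insurer: €5,002 − €750.30 = €4,251.70.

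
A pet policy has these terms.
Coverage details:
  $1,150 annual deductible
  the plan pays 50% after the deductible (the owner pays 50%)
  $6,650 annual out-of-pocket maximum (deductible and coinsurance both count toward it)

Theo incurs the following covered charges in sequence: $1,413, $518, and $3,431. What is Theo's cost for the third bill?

#1 ($1,413): deductible takes $1,150, $263 remains; owner's 50% is $131.50. Cost to owner: $1,281.50. OOP to date $1,281.50.
#2 ($518): 50% coinsurance on $518 = $259. Cost to owner: $259. OOP to date $1,540.50.
#3 ($3,431): deductible already satisfied, so owner's share is 50% × $3,431 = $1,715.50. Owner pays $1,715.50; OOP now $3,256.

$1,715.50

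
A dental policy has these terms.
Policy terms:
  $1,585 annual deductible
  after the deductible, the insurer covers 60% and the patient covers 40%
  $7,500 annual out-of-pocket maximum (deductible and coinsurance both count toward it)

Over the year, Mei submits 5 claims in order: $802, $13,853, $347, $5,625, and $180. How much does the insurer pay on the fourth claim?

$5,076.80

#1 ($802): all of it applies to the deductible. Patient owes $802 (running OOP $802). Insurer: $802 − $802 = $0.
#2 ($13,853): $783 finishes the deductible; $13,070 goes to coinsurance; 40% of $13,070 = $5,228. Patient pays $6,011; OOP now $6,813. Insurer: $13,853 − $6,011 = $7,842.
#3 ($347): 40% coinsurance on $347 = $138.80. Patient owes $138.80 (running OOP $6,951.80). Plan pays $347 − $138.80 = $208.20.
#4 ($5,625): 40% coinsurance on $5,625 = $2,250. Adding that to $6,951.80 gives $9,201.80, past the $7,500 cap; patient pays only $7,500 − $6,951.80 = $548.20. Plan pays $5,625 − $548.20 = $5,076.80.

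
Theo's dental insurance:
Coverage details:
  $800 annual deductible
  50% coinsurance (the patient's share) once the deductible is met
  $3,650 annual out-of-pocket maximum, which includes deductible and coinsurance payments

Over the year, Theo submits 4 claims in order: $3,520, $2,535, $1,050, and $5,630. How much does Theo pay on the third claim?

Claim 1 ($3,520): deductible takes $800, $2,720 remains; patient's 50% is $1,360. Patient pays $2,160; OOP now $2,160.
Claim 2 ($2,535): deductible already satisfied, so patient's share is 50% × $2,535 = $1,267.50. Cost to patient: $1,267.50. OOP to date $3,427.50.
Claim 3 ($1,050): 50% coinsurance on $1,050 = $525. Adding that to $3,427.50 gives $3,952.50, past the $3,650 cap; patient pays only $3,650 − $3,427.50 = $222.50.

$222.50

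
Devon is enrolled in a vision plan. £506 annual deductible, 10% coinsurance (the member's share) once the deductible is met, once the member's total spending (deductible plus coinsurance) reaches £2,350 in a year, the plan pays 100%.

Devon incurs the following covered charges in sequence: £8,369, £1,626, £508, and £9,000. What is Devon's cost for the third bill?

£50.80

Bill 1, £8,369: deductible takes £506, £7,863 remains; member's 10% is £786.30. Cost to member: £1,292.30. OOP to date £1,292.30.
Bill 2, £1,626: deductible met; 10% of £1,626 = £162.60. Cost to member: £162.60. OOP to date £1,454.90.
Bill 3, £508: deductible met; 10% of £508 = £50.80. Cost to member: £50.80. OOP to date £1,505.70.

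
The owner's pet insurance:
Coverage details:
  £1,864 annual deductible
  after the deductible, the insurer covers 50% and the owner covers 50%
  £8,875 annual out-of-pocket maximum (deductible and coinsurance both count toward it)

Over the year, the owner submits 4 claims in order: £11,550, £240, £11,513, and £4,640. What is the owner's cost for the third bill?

£2,048

Bill 1, £11,550: £1,864 finishes the deductible; £9,686 goes to coinsurance; coinsurance £9,686 × 50% = £4,843. Owner pays £6,707; OOP now £6,707.
Bill 2, £240: 50% coinsurance on £240 = £120. Owner pays £120; OOP now £6,827.
Bill 3, £11,513: deductible already satisfied, so owner's share is 50% × £11,513 = £5,756.50. OOP would hit £12,583.50 > £8,875, so the cap limits the owner to £8,875 − £6,827 = £2,048.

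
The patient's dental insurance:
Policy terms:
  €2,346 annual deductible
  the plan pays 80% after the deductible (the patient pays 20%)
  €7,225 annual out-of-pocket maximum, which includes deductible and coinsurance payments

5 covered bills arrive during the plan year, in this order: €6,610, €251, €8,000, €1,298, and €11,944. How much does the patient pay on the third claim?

Bill 1, €6,610: €2,346 to deductible, leaving €4,264; coinsurance €4,264 × 20% = €852.80. Patient pays €3,198.80; OOP now €3,198.80.
Bill 2, €251: deductible already satisfied, so patient's share is 20% × €251 = €50.20. Cost to patient: €50.20. OOP to date €3,249.
Bill 3, €8,000: deductible met; 20% of €8,000 = €1,600. Cost to patient: €1,600. OOP to date €4,849.

€1,600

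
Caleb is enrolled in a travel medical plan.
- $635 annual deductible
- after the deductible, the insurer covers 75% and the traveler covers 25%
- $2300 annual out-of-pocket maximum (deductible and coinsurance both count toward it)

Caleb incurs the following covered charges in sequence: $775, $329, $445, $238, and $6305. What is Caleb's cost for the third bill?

#1 ($775): $635 to deductible, leaving $140; traveler's 25% is $35. Traveler owes $670 (running OOP $670).
#2 ($329): deductible already satisfied, so traveler's share is 25% × $329 = $82.25. Traveler owes $82.25 (running OOP $752.25).
#3 ($445): deductible met; 25% of $445 = $111.25. Traveler pays $111.25; OOP now $863.50.

$111.25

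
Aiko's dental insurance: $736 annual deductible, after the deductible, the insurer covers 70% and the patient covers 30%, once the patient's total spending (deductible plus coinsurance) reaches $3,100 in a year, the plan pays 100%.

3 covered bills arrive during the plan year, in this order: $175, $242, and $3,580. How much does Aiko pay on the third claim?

$1,297.30

Bill 1, $175: fully absorbed by the deductible. Cost to patient: $175. OOP to date $175.
Bill 2, $242: entire amount goes to the deductible. Cost to patient: $242. OOP to date $417.
Bill 3, $3,580: deductible takes $319, $3,261 remains; 30% of $3,261 = $978.30. Patient owes $1,297.30 (running OOP $1,714.30).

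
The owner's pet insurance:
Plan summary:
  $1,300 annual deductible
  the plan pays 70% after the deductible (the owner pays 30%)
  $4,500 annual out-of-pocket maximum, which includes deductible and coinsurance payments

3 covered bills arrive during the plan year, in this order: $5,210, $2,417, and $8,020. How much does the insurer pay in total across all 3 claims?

#1 ($5,210): $1,300 finishes the deductible; $3,910 goes to coinsurance; coinsurance $3,910 × 30% = $1,173. Owner owes $2,473 (running OOP $2,473). Insurer: $5,210 − $2,473 = $2,737.
#2 ($2,417): deductible already satisfied, so owner's share is 30% × $2,417 = $725.10. Owner pays $725.10; OOP now $3,198.10. Insurer: $2,417 − $725.10 = $1,691.90.
#3 ($8,020): deductible already satisfied, so owner's share is 30% × $8,020 = $2,406. Adding that to $3,198.10 gives $5,604.10, past the $4,500 cap; owner pays only $4,500 − $3,198.10 = $1,301.90. Plan pays $8,020 − $1,301.90 = $6,718.10.
Insurer total = bills − owner's total = $15,647 − $4,500 = $11,147.

$11,147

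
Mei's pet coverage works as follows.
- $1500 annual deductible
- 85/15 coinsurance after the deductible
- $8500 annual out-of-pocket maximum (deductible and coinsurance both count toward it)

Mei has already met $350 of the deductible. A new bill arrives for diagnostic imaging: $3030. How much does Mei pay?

$1432

$350 of the $1500 deductible is already met, leaving $1150.
After the $1150 deductible portion, $3030 − $1150 = $1880 is subject to coinsurance.
Coinsurance: $1880 × 15% = $282.
Owner responsibility before any cap: $1150 + $282 = $1432.
Year-to-date out-of-pocket becomes $350 + $1432 = $1782, still under the $8500 maximum, so no cap applies.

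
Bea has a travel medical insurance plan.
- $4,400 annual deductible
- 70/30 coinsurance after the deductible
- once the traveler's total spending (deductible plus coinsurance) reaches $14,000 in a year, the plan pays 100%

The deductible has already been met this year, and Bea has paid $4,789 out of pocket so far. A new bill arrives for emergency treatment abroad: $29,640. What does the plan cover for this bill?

The deductible is already satisfied, so the full bill goes to coinsurance.
30% of $29,640 = $8,892 falls to the traveler.
Cumulative spending $4,789 + $8,892 = $13,681 stays under the $14,000 maximum.
The plan picks up $29,640 − $8,892 = $20,748.

$20,748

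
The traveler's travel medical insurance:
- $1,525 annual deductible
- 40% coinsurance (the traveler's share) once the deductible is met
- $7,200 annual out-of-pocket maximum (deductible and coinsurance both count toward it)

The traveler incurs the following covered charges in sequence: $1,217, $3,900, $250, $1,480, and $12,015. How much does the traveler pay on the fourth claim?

$592

Claim 1 — $1,217: fully absorbed by the deductible. Traveler pays $1,217; OOP now $1,217.
Claim 2 — $3,900: deductible takes $308, $3,592 remains; coinsurance $3,592 × 40% = $1,436.80. Traveler pays $1,744.80; OOP now $2,961.80.
Claim 3 — $250: 40% coinsurance on $250 = $100. Cost to traveler: $100. OOP to date $3,061.80.
Claim 4 — $1,480: deductible met; 40% of $1,480 = $592. Traveler owes $592 (running OOP $3,653.80).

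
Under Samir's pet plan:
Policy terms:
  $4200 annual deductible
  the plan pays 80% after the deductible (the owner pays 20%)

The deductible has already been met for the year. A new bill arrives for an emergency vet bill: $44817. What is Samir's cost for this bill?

$8963.40

With the deductible met, the entire $44817 is subject to coinsurance.
20% of $44817 = $8963.40 falls to the owner.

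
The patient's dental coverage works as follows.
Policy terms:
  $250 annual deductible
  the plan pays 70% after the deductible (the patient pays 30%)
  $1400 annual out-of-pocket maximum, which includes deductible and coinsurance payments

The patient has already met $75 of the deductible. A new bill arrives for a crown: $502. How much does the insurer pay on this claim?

$75 of the $250 deductible is already met, leaving $175.
The remaining $327 (= $502 − $175) moves to coinsurance.
30% of $327 = $98.10 falls to the patient.
That puts the patient's cost at $175 + $98.10 = $273.10 before any cap.
Total out-of-pocket so far would be $75 + $273.10 = $348.10, below the $1400 cap — no reduction.
The insurer covers the remainder: $502 − $273.10 = $228.90.

$228.90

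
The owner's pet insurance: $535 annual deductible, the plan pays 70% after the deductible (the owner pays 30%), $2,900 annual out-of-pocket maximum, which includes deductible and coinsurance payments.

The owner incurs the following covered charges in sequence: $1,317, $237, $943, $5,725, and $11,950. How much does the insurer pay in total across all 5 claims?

$17,272

Claim 1 ($1,317): deductible takes $535, $782 remains; coinsurance $782 × 30% = $234.60. Owner pays $769.60; OOP now $769.60. Plan pays $1,317 − $769.60 = $547.40.
Claim 2 ($237): deductible already satisfied, so owner's share is 30% × $237 = $71.10. Owner owes $71.10 (running OOP $840.70). Plan pays $237 − $71.10 = $165.90.
Claim 3 ($943): 30% coinsurance on $943 = $282.90. Owner owes $282.90 (running OOP $1,123.60). Insurer: $943 − $282.90 = $660.10.
Claim 4 ($5,725): 30% coinsurance on $5,725 = $1,717.50. Cost to owner: $1,717.50. OOP to date $2,841.10. Insurer: $5,725 − $1,717.50 = $4,007.50.
Claim 5 ($11,950): deductible already satisfied, so owner's share is 30% × $11,950 = $3,585. That would push OOP to $6,426.10, over the $2,900 cap, so owner pays $2,900 − $2,841.10 = $58.90. Insurer: $11,950 − $58.90 = $11,891.10.
Insurer total: $547.40 + $165.90 + $660.10 + $4,007.50 + $11,891.10 = $17,272.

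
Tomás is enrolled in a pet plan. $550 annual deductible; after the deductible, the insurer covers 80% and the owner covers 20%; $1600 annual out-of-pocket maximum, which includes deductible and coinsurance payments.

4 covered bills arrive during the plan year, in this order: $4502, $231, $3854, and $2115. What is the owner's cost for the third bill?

$213.40

Claim 1 ($4502): $550 to deductible, leaving $3952; coinsurance $3952 × 20% = $790.40. Cost to owner: $1340.40. OOP to date $1340.40.
Claim 2 ($231): deductible already satisfied, so owner's share is 20% × $231 = $46.20. Cost to owner: $46.20. OOP to date $1386.60.
Claim 3 ($3854): 20% coinsurance on $3854 = $770.80. OOP would hit $2157.40 > $1600, so the cap limits the owner to $1600 − $1386.60 = $213.40.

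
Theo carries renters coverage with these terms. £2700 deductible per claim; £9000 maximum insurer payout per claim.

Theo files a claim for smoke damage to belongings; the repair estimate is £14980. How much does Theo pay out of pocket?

Less the £2700 deductible: £14980 − £2700 = £12280.
The £9000 per-incident cap binds; insurer pays £9000.
The tenant bears the rest of the original loss: £14980 − £9000 = £5980.

£5980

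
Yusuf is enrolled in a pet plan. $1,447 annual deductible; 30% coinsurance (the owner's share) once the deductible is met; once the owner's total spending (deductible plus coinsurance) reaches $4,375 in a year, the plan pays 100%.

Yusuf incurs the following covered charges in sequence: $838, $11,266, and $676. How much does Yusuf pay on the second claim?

Bill 1, $838: all of it applies to the deductible. Cost to owner: $838. OOP to date $838.
Bill 2, $11,266: $609 to deductible, leaving $10,657; coinsurance $10,657 × 30% = $3,197.10. Deductible plus coinsurance: $609 + $3,197.10 = $3,806.10. Adding that to $838 gives $4,644.10, past the $4,375 cap; owner pays only $4,375 − $838 = $3,537.

$3,537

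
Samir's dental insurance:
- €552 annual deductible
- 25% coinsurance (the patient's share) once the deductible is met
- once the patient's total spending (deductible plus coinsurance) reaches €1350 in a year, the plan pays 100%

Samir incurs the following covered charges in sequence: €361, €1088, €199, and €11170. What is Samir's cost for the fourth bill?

Claim 1 — €361: fully absorbed by the deductible. Patient owes €361 (running OOP €361).
Claim 2 — €1088: €191 finishes the deductible; €897 goes to coinsurance; patient's 25% is €224.25. Cost to patient: €415.25. OOP to date €776.25.
Claim 3 — €199: deductible already satisfied, so patient's share is 25% × €199 = €49.75. Patient owes €49.75 (running OOP €826).
Claim 4 — €11170: deductible met; 25% of €11170 = €2792.50. OOP would hit €3618.50 > €1350, so the cap limits the patient to €1350 − €826 = €524.

€524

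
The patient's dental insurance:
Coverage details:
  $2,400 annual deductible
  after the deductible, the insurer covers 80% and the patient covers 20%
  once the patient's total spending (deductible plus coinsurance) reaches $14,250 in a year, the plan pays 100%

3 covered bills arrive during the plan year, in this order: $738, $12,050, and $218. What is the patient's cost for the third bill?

$43.60

Claim 1 ($738): entire amount goes to the deductible. Patient pays $738; OOP now $738.
Claim 2 ($12,050): deductible takes $1,662, $10,388 remains; coinsurance $10,388 × 20% = $2,077.60. Patient owes $3,739.60 (running OOP $4,477.60).
Claim 3 ($218): deductible met; 20% of $218 = $43.60. Cost to patient: $43.60. OOP to date $4,521.20.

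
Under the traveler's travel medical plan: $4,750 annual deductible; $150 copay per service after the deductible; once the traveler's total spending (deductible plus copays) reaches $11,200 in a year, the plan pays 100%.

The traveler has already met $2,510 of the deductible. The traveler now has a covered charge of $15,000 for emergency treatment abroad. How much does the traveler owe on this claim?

$2,510 of the $4,750 deductible is already met, leaving $2,240.
That leaves $15,000 − $2,240 = $12,760 for the copay.
Copay on this service: $150.
So the traveler owes $2,240 + $150 = $2,390 before any cap.
Year-to-date out-of-pocket becomes $2,510 + $2,390 = $4,900, still under the $11,200 maximum, so no cap applies.

$2,390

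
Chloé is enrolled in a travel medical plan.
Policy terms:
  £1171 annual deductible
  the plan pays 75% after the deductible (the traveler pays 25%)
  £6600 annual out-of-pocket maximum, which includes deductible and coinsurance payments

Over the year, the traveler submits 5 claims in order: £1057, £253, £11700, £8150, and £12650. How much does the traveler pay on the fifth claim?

#1 (£1057): all of it applies to the deductible. Traveler pays £1057; OOP now £1057.
#2 (£253): £114 to deductible, leaving £139; coinsurance £139 × 25% = £34.75. Cost to traveler: £148.75. OOP to date £1205.75.
#3 (£11700): deductible already satisfied, so traveler's share is 25% × £11700 = £2925. Traveler owes £2925 (running OOP £4130.75).
#4 (£8150): deductible met; 25% of £8150 = £2037.50. Traveler pays £2037.50; OOP now £6168.25.
#5 (£12650): deductible already satisfied, so traveler's share is 25% × £12650 = £3162.50. That would push OOP to £9330.75, over the £6600 cap, so traveler pays £6600 − £6168.25 = £431.75.

£431.75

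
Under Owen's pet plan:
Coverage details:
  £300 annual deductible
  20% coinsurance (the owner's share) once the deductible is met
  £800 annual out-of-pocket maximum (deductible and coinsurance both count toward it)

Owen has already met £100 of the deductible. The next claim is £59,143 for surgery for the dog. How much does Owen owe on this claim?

Deductible still to meet: £300 − £100 = £200.
The remaining £58,943 (= £59,143 − £200) moves to coinsurance.
20% of £58,943 = £11,788.60 falls to the owner.
That puts the owner's cost at £200 + £11,788.60 = £11,988.60 before any cap.
Adding £11,988.60 to the £100 already spent would give £12,088.60, which exceeds the £800 cap; the owner pays just £800 − £100 = £700.

£700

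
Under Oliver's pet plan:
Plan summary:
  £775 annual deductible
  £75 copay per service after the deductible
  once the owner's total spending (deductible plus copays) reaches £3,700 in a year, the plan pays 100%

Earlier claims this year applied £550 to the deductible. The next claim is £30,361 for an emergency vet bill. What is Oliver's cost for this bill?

Remaining deductible: £775 − £550 = £225.
After the £225 deductible portion, £30,361 − £225 = £30,136 is subject to the copay.
Copay on this service: £75.
So the owner owes £225 + £75 = £300 before any cap.
Cumulative spending £550 + £300 = £850 stays under the £3,700 maximum.

£300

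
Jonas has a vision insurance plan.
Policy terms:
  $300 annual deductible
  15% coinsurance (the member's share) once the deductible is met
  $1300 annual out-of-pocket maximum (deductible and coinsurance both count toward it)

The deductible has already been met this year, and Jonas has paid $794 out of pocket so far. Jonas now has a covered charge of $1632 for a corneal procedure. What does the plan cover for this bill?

$1387.20

The deductible is already satisfied, so the full bill goes to coinsurance.
Coinsurance: $1632 × 15% = $244.80.
Year-to-date out-of-pocket becomes $794 + $244.80 = $1038.80, still under the $1300 maximum, so no cap applies.
The insurer covers the remainder: $1632 − $244.80 = $1387.20.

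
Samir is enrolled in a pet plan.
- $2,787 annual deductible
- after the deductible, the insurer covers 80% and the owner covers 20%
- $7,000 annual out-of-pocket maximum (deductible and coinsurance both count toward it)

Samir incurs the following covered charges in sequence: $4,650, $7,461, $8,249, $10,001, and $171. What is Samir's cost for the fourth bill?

Claim 1 — $4,650: $2,787 finishes the deductible; $1,863 goes to coinsurance; 20% of $1,863 = $372.60. Cost to owner: $3,159.60. OOP to date $3,159.60.
Claim 2 — $7,461: deductible already satisfied, so owner's share is 20% × $7,461 = $1,492.20. Owner pays $1,492.20; OOP now $4,651.80.
Claim 3 — $8,249: deductible already satisfied, so owner's share is 20% × $8,249 = $1,649.80. Cost to owner: $1,649.80. OOP to date $6,301.60.
Claim 4 — $10,001: deductible met; 20% of $10,001 = $2,000.20. OOP would hit $8,301.80 > $7,000, so the cap limits the owner to $7,000 − $6,301.60 = $698.40.

$698.40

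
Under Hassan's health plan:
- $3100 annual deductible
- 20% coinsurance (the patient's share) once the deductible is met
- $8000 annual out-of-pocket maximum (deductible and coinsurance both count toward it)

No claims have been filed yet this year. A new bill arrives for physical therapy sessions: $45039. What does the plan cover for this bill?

$37039

Deductible not yet touched, so the first $3100 of the bill goes to the deductible.
The remaining $41939 (= $45039 − $3100) moves to coinsurance.
Patient's 20% share of $41939 is $8387.80.
So the patient owes $3100 + $8387.80 = $11487.80 before any cap.
Adding $11487.80 to the $0 already spent would give $11487.80, which exceeds the $8000 cap; the patient pays just $8000 − $0 = $8000.
Insurer pays the balance: $45039 − $8000 = $37039.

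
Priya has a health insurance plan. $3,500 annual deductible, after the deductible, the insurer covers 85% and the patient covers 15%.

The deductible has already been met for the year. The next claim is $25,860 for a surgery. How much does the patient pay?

The deductible is already satisfied, so the full bill goes to coinsurance.
Coinsurance: $25,860 × 15% = $3,879.

$3,879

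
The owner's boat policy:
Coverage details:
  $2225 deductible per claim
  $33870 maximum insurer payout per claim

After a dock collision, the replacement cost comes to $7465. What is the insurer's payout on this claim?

After the deductible, $7465 − $2225 = $5240 remains.
$5240 is within the $33870 limit, so the insurer pays $5240.

$5240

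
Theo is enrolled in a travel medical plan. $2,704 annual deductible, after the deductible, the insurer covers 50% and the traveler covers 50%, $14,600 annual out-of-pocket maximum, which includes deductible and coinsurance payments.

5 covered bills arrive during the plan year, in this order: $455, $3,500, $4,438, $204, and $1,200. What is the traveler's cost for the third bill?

$2,219

Claim 1 — $455: all of it applies to the deductible. Cost to traveler: $455. OOP to date $455.
Claim 2 — $3,500: deductible takes $2,249, $1,251 remains; traveler's 50% is $625.50. Traveler owes $2,874.50 (running OOP $3,329.50).
Claim 3 — $4,438: 50% coinsurance on $4,438 = $2,219. Traveler owes $2,219 (running OOP $5,548.50).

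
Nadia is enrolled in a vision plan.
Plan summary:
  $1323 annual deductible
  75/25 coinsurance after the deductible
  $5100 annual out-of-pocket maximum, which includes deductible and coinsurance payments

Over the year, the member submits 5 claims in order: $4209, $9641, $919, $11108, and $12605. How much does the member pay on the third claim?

$229.75

Claim 1 ($4209): $1323 finishes the deductible; $2886 goes to coinsurance; 25% of $2886 = $721.50. Member pays $2044.50; OOP now $2044.50.
Claim 2 ($9641): deductible met; 25% of $9641 = $2410.25. Member owes $2410.25 (running OOP $4454.75).
Claim 3 ($919): deductible met; 25% of $919 = $229.75. Member owes $229.75 (running OOP $4684.50).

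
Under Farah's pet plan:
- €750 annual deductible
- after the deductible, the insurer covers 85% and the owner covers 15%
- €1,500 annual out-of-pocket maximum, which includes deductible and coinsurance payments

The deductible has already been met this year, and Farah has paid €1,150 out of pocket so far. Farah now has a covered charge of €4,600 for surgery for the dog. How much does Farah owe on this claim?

With the deductible met, the entire €4,600 is subject to coinsurance.
Coinsurance: €4,600 × 15% = €690.
Year-to-date out-of-pocket would reach €1,150 + €690 = €1,840, above the €1,500 maximum, so the owner pays only €1,500 − €1,150 = €350.

€350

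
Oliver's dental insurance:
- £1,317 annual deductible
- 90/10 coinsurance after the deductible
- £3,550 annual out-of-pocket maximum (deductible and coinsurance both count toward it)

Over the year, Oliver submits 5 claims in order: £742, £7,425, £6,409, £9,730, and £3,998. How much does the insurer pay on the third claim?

Bill 1, £742: entire amount goes to the deductible. Patient pays £742; OOP now £742. Insurer: £742 − £742 = £0.
Bill 2, £7,425: deductible takes £575, £6,850 remains; patient's 10% is £685. Cost to patient: £1,260. OOP to date £2,002. Insurer: £7,425 − £1,260 = £6,165.
Bill 3, £6,409: deductible met; 10% of £6,409 = £640.90. Patient owes £640.90 (running OOP £2,642.90). Plan pays £6,409 − £640.90 = £5,768.10.

£5,768.10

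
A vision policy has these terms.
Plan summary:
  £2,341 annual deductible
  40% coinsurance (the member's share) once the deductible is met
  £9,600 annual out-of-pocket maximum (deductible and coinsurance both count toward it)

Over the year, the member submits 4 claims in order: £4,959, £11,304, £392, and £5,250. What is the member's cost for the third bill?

Bill 1, £4,959: deductible takes £2,341, £2,618 remains; coinsurance £2,618 × 40% = £1,047.20. Member pays £3,388.20; OOP now £3,388.20.
Bill 2, £11,304: 40% coinsurance on £11,304 = £4,521.60. Member pays £4,521.60; OOP now £7,909.80.
Bill 3, £392: deductible already satisfied, so member's share is 40% × £392 = £156.80. Member owes £156.80 (running OOP £8,066.60).

£156.80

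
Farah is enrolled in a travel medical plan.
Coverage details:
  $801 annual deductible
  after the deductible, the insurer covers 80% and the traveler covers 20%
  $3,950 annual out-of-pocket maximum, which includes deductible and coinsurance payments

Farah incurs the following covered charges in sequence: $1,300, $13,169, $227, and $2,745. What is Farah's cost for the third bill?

Claim 1 — $1,300: $801 finishes the deductible; $499 goes to coinsurance; 20% of $499 = $99.80. Traveler pays $900.80; OOP now $900.80.
Claim 2 — $13,169: deductible already satisfied, so traveler's share is 20% × $13,169 = $2,633.80. Traveler owes $2,633.80 (running OOP $3,534.60).
Claim 3 — $227: deductible met; 20% of $227 = $45.40. Traveler owes $45.40 (running OOP $3,580).

$45.40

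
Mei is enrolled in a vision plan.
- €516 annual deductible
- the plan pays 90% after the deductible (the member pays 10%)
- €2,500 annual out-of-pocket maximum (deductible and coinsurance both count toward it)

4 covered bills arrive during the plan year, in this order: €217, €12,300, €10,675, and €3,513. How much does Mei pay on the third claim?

Claim 1 — €217: fully absorbed by the deductible. Member pays €217; OOP now €217.
Claim 2 — €12,300: €299 finishes the deductible; €12,001 goes to coinsurance; member's 10% is €1,200.10. Member owes €1,499.10 (running OOP €1,716.10).
Claim 3 — €10,675: deductible already satisfied, so member's share is 10% × €10,675 = €1,067.50. That would push OOP to €2,783.60, over the €2,500 cap, so member pays €2,500 − €1,716.10 = €783.90.

€783.90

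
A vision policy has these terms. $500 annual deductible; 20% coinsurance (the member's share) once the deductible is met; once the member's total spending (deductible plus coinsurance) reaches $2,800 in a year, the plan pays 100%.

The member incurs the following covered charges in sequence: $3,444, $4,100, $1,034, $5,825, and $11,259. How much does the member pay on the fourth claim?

Claim 1 ($3,444): $500 to deductible, leaving $2,944; coinsurance $2,944 × 20% = $588.80. Cost to member: $1,088.80. OOP to date $1,088.80.
Claim 2 ($4,100): 20% coinsurance on $4,100 = $820. Cost to member: $820. OOP to date $1,908.80.
Claim 3 ($1,034): deductible already satisfied, so member's share is 20% × $1,034 = $206.80. Member pays $206.80; OOP now $2,115.60.
Claim 4 ($5,825): 20% coinsurance on $5,825 = $1,165. Adding that to $2,115.60 gives $3,280.60, past the $2,800 cap; member pays only $2,800 − $2,115.60 = $684.40.

$684.40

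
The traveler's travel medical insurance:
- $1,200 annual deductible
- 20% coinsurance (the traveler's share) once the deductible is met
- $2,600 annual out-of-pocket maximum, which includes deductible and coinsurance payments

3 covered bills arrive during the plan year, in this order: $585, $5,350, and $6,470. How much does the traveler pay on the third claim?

$453

#1 ($585): fully absorbed by the deductible. Traveler pays $585; OOP now $585.
#2 ($5,350): $615 finishes the deductible; $4,735 goes to coinsurance; traveler's 20% is $947. Traveler owes $1,562 (running OOP $2,147).
#3 ($6,470): 20% coinsurance on $6,470 = $1,294. OOP would hit $3,441 > $2,600, so the cap limits the traveler to $2,600 − $2,147 = $453.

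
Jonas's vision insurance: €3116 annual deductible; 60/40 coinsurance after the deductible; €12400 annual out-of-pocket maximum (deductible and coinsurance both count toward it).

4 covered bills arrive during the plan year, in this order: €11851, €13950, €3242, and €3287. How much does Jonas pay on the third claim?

€210

Claim 1 — €11851: deductible takes €3116, €8735 remains; coinsurance €8735 × 40% = €3494. Cost to member: €6610. OOP to date €6610.
Claim 2 — €13950: deductible already satisfied, so member's share is 40% × €13950 = €5580. Cost to member: €5580. OOP to date €12190.
Claim 3 — €3242: 40% coinsurance on €3242 = €1296.80. That would push OOP to €13486.80, over the €12400 cap, so member pays €12400 − €12190 = €210.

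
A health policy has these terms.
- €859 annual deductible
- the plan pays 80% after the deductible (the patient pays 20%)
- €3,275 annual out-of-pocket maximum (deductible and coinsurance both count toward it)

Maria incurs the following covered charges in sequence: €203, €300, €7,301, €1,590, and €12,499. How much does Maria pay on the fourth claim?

€318

Claim 1 (€203): fully absorbed by the deductible. Cost to patient: €203. OOP to date €203.
Claim 2 (€300): all of it applies to the deductible. Cost to patient: €300. OOP to date €503.
Claim 3 (€7,301): deductible takes €356, €6,945 remains; coinsurance €6,945 × 20% = €1,389. Patient owes €1,745 (running OOP €2,248).
Claim 4 (€1,590): deductible already satisfied, so patient's share is 20% × €1,590 = €318. Patient pays €318; OOP now €2,566.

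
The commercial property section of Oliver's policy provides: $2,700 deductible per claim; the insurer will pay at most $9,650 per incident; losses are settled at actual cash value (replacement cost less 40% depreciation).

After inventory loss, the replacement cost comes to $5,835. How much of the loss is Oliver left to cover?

$5,034

Actual cash value after 40% depreciation: $5,835 × 60% = $3,501.
Subtract the deductible: $3,501 − $2,700 = $801.
$801 is within the $9,650 limit, so the insurer pays $801.
The business bears the rest of the original loss: $5,835 − $801 = $5,034.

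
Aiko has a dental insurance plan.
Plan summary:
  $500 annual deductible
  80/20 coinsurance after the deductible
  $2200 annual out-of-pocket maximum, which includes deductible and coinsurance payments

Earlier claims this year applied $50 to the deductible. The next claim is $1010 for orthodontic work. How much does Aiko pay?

$562

$50 of the $500 deductible is already met, leaving $450.
After the $450 deductible portion, $1010 − $450 = $560 is subject to coinsurance.
Patient's 20% share of $560 is $112.
So the patient owes $450 + $112 = $562 before any cap.
Cumulative spending $50 + $562 = $612 stays under the $2200 maximum.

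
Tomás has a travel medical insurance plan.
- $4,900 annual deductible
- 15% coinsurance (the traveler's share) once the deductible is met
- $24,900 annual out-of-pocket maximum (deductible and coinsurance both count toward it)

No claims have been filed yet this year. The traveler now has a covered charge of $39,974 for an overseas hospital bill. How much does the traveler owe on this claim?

Deductible not yet touched, so the first $4,900 of the bill goes to the deductible.
After the $4,900 deductible portion, $39,974 − $4,900 = $35,074 is subject to coinsurance.
15% of $35,074 = $5,261.10 falls to the traveler.
That puts the traveler's cost at $4,900 + $5,261.10 = $10,161.10 before any cap.
Year-to-date out-of-pocket becomes $0 + $10,161.10 = $10,161.10, still under the $24,900 maximum, so no cap applies.

$10,161.10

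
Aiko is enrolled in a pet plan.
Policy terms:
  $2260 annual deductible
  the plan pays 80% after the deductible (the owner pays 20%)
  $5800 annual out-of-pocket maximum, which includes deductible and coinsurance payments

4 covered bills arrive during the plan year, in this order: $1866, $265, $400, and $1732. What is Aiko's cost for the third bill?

$183.20

#1 ($1866): entire amount goes to the deductible. Cost to owner: $1866. OOP to date $1866.
#2 ($265): fully absorbed by the deductible. Owner owes $265 (running OOP $2131).
#3 ($400): $129 finishes the deductible; $271 goes to coinsurance; coinsurance $271 × 20% = $54.20. Owner pays $183.20; OOP now $2314.20.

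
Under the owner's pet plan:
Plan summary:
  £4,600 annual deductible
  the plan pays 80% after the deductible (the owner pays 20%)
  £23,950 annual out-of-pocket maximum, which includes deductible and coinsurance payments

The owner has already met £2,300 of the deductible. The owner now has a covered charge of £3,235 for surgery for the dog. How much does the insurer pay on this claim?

£2,300 of the £4,600 deductible is already met, leaving £2,300.
The remaining £935 (= £3,235 − £2,300) moves to coinsurance.
Coinsurance: £935 × 20% = £187.
Owner responsibility before any cap: £2,300 + £187 = £2,487.
Total out-of-pocket so far would be £2,300 + £2,487 = £4,787, below the £23,950 cap — no reduction.
The plan picks up £3,235 − £2,487 = £748.

£748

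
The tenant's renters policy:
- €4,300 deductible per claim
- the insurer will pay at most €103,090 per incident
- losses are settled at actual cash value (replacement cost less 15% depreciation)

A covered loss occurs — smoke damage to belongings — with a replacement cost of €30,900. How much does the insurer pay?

€21,965

At 15% depreciation, ACV = €30,900 − €4,635 = €26,265.
After the deductible, €26,265 − €4,300 = €21,965 remains.
€21,965 is within the €103,090 limit, so the insurer pays €21,965.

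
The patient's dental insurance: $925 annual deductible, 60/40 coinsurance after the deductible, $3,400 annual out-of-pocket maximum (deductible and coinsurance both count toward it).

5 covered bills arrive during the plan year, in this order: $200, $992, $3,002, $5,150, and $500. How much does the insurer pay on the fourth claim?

Claim 1 ($200): all of it applies to the deductible. Patient owes $200 (running OOP $200). Insurer: $200 − $200 = $0.
Claim 2 ($992): deductible takes $725, $267 remains; 40% of $267 = $106.80. Patient pays $831.80; OOP now $1,031.80. Plan pays $992 − $831.80 = $160.20.
Claim 3 ($3,002): 40% coinsurance on $3,002 = $1,200.80. Patient owes $1,200.80 (running OOP $2,232.60). Insurer: $3,002 − $1,200.80 = $1,801.20.
Claim 4 ($5,150): deductible met; 40% of $5,150 = $2,060. OOP would hit $4,292.60 > $3,400, so the cap limits the patient to $3,400 − $2,232.60 = $1,167.40. Insurer: $5,150 − $1,167.40 = $3,982.60.

$3,982.60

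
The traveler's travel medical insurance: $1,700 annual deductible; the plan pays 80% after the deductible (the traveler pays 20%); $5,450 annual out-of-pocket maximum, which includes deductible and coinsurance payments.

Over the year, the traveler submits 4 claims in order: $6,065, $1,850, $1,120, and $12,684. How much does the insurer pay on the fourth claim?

$10,401

#1 ($6,065): $1,700 finishes the deductible; $4,365 goes to coinsurance; coinsurance $4,365 × 20% = $873. Traveler pays $2,573; OOP now $2,573. Plan pays $6,065 − $2,573 = $3,492.
#2 ($1,850): deductible already satisfied, so traveler's share is 20% × $1,850 = $370. Cost to traveler: $370. OOP to date $2,943. Plan pays $1,850 − $370 = $1,480.
#3 ($1,120): deductible already satisfied, so traveler's share is 20% × $1,120 = $224. Traveler owes $224 (running OOP $3,167). Insurer: $1,120 − $224 = $896.
#4 ($12,684): 20% coinsurance on $12,684 = $2,536.80. That would push OOP to $5,703.80, over the $5,450 cap, so traveler pays $5,450 − $3,167 = $2,283. Plan pays $12,684 − $2,283 = $10,401.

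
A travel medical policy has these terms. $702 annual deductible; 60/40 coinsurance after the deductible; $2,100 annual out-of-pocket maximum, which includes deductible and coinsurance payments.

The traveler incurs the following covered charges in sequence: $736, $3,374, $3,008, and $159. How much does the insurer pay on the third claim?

Bill 1, $736: $702 finishes the deductible; $34 goes to coinsurance; traveler's 40% is $13.60. Cost to traveler: $715.60. OOP to date $715.60. Insurer: $736 − $715.60 = $20.40.
Bill 2, $3,374: 40% coinsurance on $3,374 = $1,349.60. Cost to traveler: $1,349.60. OOP to date $2,065.20. Insurer: $3,374 − $1,349.60 = $2,024.40.
Bill 3, $3,008: deductible already satisfied, so traveler's share is 40% × $3,008 = $1,203.20. OOP would hit $3,268.40 > $2,100, so the cap limits the traveler to $2,100 − $2,065.20 = $34.80. Insurer: $3,008 − $34.80 = $2,973.20.

$2,973.20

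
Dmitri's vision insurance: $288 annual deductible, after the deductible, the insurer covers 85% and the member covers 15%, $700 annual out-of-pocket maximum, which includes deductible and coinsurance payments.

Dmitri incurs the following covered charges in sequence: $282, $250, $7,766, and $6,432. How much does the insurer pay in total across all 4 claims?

$14,030

Claim 1 ($282): entire amount goes to the deductible. Member owes $282 (running OOP $282). Plan pays $282 − $282 = $0.
Claim 2 ($250): deductible takes $6, $244 remains; coinsurance $244 × 15% = $36.60. Member pays $42.60; OOP now $324.60. Insurer: $250 − $42.60 = $207.40.
Claim 3 ($7,766): deductible already satisfied, so member's share is 15% × $7,766 = $1,164.90. OOP would hit $1,489.50 > $700, so the cap limits the member to $700 − $324.60 = $375.40. Plan pays $7,766 − $375.40 = $7,390.60.
Claim 4 ($6,432): deductible already satisfied, so member's share is 15% × $6,432 = $964.80. That would push OOP to $1,664.80, over the $700 cap, so member pays $700 − $700 = $0. Insurer: $6,432 − $0 = $6,432.
Insurer total: $0 + $207.40 + $7,390.60 + $6,432 = $14,030.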